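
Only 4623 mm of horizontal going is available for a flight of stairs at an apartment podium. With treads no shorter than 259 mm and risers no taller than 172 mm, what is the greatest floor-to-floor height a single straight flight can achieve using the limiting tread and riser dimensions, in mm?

3096 mm

4623 / 259 = 17.85, so 17 treads fit.
Risers = treads + 1 = 18.
Maximum height = 18 × 172 = 3096 mm.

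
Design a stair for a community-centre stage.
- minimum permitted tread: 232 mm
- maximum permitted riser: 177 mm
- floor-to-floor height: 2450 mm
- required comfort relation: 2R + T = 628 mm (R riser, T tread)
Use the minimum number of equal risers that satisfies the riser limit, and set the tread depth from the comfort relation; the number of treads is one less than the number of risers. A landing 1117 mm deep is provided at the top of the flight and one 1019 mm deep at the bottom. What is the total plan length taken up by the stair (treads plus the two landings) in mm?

At most 177 each: 2450/177 = 13.84, giving 14 risers.
R = 2450 ÷ 14 = 175 mm.
Tread T = 628 − 2 × 175 = 278 mm (≥ 232 mm).
Treads = 14 − 1 = 13; going = 13 × 278 = 3614 mm.
Add landings: 3614 + 1117 + 1019 = 5750 mm.

5750 mm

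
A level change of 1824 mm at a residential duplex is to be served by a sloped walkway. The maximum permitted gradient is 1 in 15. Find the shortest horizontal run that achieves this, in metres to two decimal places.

27.36 m

Run = rise × 15 = 1824 × 15 = 27360 mm.
27360 mm = 27.36 m.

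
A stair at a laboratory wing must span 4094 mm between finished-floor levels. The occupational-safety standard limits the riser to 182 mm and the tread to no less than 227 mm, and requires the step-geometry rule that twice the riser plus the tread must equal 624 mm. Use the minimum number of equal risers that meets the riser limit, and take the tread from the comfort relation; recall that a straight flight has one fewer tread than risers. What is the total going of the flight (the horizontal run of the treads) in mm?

4094 / 182 = 22.495 → round up to 23 risers.
R = 4094 ÷ 23 = 178 mm.
From 2R + T = 624: T = 624 − 356 = 268 mm.
Treads = 23 − 1 = 22; going = 22 × 268 = 5896 mm.

5896 mm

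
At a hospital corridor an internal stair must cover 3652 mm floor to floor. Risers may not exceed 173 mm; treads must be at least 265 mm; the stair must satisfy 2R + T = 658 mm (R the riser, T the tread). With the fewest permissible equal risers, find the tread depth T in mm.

326 mm

⌈3652/173⌉ = 22 risers.
Each riser is 3652/22 = 166 mm (≤ 173 mm).
T = 658 − 2·166 = 326 mm, which satisfies the 265 mm minimum.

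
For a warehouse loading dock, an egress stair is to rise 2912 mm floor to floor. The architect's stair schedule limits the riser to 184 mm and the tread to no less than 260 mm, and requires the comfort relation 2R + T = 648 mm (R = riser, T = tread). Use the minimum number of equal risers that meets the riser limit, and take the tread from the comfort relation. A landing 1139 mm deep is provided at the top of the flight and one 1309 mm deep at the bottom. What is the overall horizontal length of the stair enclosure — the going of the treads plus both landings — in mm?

6708 mm

⌈2912/184⌉ = 16 risers.
R = 2912 ÷ 16 = 182 mm.
T = 648 − 2·182 = 284 mm, which satisfies the 260 mm minimum.
Going = (16 − 1) × 284 = 4260 mm.
Enclosure = 4260 + 1139 + 1309 = 6708 mm.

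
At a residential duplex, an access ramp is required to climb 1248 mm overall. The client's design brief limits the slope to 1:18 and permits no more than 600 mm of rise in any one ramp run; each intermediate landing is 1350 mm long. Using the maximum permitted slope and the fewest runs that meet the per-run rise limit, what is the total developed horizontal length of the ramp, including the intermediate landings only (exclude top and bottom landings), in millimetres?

At most 600 each: 1248/600 = 2.08, giving 3 ramp runs. That means 2 intermediate landings.
Horizontal run for 1248 mm of rise at 1:18 is 1248 × 18 = 22464 mm.
Intermediate landings: 2 × 1350 = 2700 mm.
Total developed length = 22464 + 2700 = 25164 mm.

25164 mm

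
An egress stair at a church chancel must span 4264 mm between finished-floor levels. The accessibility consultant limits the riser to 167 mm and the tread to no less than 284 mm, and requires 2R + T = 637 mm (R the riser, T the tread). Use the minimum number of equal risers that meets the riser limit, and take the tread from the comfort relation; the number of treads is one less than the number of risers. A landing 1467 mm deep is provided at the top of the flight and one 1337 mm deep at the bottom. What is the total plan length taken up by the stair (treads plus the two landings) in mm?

4264 / 167 = 25.53, so 26 risers are needed.
R = 4264 ÷ 26 = 164 mm.
T = 637 − 2·164 = 309 mm, which satisfies the 284 mm minimum.
Treads = 26 − 1 = 25; going = 25 × 309 = 7725 mm.
Add landings: 7725 + 1467 + 1337 = 10529 mm.

10529 mm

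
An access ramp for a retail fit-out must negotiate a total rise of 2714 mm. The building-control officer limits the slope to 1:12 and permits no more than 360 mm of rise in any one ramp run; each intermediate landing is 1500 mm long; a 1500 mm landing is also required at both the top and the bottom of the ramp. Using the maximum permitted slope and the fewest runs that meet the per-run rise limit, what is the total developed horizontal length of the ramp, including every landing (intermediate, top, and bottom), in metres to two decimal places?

2714 / 360 = 7.539 → round up to 8 ramp runs. That means 7 intermediate landings.
Ramp run (horizontal) at 1:12: 2714 × 12 = 32568 mm.
Intermediate landings: 7 × 1500 = 10500 mm.
Top and bottom landings: 2 × 1500 = 3000 mm.
Total = 32568 + 10500 + 3000 = 46068 mm.
= 46.07 m.

46.07 m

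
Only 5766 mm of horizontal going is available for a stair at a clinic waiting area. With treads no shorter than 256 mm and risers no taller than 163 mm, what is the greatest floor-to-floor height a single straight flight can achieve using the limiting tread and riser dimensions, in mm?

Treads that fit: ⌊5766 / 256⌋ = 22.
Risers = treads + 1 = 23.
Maximum height = 23 × 163 = 3749 mm.

3749 mm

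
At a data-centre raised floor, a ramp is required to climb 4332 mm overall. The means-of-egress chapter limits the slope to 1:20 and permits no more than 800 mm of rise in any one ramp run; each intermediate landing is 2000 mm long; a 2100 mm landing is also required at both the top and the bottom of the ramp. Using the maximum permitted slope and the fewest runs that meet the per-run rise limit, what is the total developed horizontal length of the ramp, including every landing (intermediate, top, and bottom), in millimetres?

4332 / 800 = 5.42, so 6 ramp runs are needed. That means 5 intermediate landings.
Ramp run (horizontal) at 1:20: 4332 × 20 = 86640 mm.
Intermediate landings: 5 × 2000 = 10000 mm.
Top and bottom landings: 2 × 2100 = 4200 mm.
Total = 86640 + 10000 + 4200 = 100840 mm.

100840 mm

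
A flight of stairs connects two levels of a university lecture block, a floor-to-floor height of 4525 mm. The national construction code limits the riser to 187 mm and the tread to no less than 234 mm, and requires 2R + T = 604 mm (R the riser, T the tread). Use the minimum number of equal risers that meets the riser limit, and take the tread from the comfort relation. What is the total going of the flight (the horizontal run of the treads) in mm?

5808 mm

4525 / 187 = 24.20, so 25 risers are needed.
R = 4525 ÷ 25 = 181 mm.
From 2R + T = 604: T = 604 − 362 = 242 mm.
Treads = 25 − 1 = 24; going = 24 × 242 = 5808 mm.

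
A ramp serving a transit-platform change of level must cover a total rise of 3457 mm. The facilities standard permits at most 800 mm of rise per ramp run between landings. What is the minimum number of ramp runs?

⌈3457/800⌉ = 5 ramp runs.

5 runs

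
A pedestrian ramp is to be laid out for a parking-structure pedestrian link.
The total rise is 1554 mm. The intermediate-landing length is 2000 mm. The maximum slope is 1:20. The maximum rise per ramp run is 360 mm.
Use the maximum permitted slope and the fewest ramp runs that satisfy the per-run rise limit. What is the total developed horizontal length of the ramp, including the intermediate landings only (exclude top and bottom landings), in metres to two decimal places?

39.08 m

1554 / 360 = 4.317 → round up to 5 ramp runs. That means 4 intermediate landings.
Horizontal run for 1554 mm of rise at 1:20 is 1554 × 20 = 31080 mm.
Intermediate landings: 4 × 2000 = 8000 mm.
Total developed length = 31080 + 8000 = 39080 mm.
= 39.08 m.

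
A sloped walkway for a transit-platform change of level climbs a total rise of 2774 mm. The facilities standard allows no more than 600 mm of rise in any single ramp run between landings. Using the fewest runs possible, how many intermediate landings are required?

4 intermediate landings

At most 600 each: 2774/600 = 4.62, giving 5 ramp runs.
5 runs are separated by 4 intermediate landings.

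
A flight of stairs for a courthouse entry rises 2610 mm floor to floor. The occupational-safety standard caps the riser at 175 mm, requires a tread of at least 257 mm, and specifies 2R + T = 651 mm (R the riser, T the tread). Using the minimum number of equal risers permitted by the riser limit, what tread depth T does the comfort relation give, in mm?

2610 / 175 = 14.914 → round up to 15 risers.
R = 2610 ÷ 15 = 174 mm.
From 2R + T = 651: T = 651 − 348 = 303 mm.

303 mm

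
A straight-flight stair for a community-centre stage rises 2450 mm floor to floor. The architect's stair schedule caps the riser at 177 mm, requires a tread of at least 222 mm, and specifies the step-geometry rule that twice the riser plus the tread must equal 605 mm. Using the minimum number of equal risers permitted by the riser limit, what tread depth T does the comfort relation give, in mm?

2450 / 177 = 13.842 → round up to 14 risers.
R = 2450 ÷ 14 = 175 mm.
From 2R + T = 605: T = 605 − 350 = 255 mm.

255 mm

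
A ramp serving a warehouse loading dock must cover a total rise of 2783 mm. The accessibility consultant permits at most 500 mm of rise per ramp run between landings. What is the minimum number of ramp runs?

2783 / 500 = 5.57, so 6 ramp runs are needed.

6 runs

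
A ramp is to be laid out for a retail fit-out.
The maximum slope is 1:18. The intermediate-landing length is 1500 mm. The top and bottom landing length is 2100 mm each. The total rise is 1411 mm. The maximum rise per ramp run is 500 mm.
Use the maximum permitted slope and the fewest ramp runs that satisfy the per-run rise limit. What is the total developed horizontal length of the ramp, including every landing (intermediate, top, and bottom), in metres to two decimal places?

At most 500 each: 1411/500 = 2.82, giving 3 ramp runs. That means 2 intermediate landings.
Horizontal run for 1411 mm of rise at 1:18 is 1411 × 18 = 25398 mm.
Intermediate landings: 2 × 1500 = 3000 mm.
Top and bottom landings: 2 × 2100 = 4200 mm.
Total = 25398 + 3000 + 4200 = 32598 mm.
= 32.60 m.

32.60 m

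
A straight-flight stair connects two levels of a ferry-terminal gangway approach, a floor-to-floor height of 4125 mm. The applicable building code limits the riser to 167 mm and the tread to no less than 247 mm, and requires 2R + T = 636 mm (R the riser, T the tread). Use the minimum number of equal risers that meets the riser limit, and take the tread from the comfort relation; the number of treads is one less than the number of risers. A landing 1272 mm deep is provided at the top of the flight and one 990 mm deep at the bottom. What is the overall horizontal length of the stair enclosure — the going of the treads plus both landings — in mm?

9606 mm

4125 / 167 = 24.701 → round up to 25 risers.
Riser R = 4125 / 25 = 165 mm, within the 167 mm limit.
T = 636 − 2·165 = 306 mm, which satisfies the 247 mm minimum.
Going = (25 − 1) × 306 = 7344 mm.
Enclosure = 7344 + 1272 + 990 = 9606 mm.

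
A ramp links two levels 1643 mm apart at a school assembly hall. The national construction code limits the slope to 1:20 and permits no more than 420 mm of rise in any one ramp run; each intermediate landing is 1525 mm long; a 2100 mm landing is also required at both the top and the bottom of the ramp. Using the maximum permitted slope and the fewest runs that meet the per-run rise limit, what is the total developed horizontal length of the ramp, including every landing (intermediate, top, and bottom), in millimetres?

41635 mm

1643 / 420 = 3.912 → round up to 4 ramp runs. That means 3 intermediate landings.
Ramp run (horizontal) at 1:20: 1643 × 20 = 32860 mm.
3 intermediate landings contribute 3 × 1525 = 4575 mm.
Top and bottom landings: 2 × 2100 = 4200 mm.
Total = 32860 + 4575 + 4200 = 41635 mm.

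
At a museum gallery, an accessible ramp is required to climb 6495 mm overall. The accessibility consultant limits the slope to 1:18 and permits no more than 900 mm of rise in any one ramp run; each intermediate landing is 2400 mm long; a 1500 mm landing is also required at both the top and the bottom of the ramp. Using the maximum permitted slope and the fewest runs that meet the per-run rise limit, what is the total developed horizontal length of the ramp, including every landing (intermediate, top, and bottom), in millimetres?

6495 / 900 = 7.22, so 8 ramp runs are needed. That means 7 intermediate landings.
Horizontal run for 6495 mm of rise at 1:18 is 6495 × 18 = 116910 mm.
7 intermediate landings contribute 7 × 2400 = 16800 mm.
Top and bottom landings: 2 × 1500 = 3000 mm.
Total = 116910 + 16800 + 3000 = 136710 mm.

136710 mm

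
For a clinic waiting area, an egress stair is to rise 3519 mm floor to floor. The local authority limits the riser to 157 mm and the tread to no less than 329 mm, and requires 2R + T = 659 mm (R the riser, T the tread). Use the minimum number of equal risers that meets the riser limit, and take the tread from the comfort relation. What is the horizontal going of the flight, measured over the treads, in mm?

7766 mm

3519 / 157 = 22.41, so 23 risers are needed.
Each riser is 3519/23 = 153 mm (≤ 157 mm).
Tread T = 659 − 2 × 153 = 353 mm (≥ 329 mm).
23 risers give 22 treads; going = 22 × 353 = 7766 mm.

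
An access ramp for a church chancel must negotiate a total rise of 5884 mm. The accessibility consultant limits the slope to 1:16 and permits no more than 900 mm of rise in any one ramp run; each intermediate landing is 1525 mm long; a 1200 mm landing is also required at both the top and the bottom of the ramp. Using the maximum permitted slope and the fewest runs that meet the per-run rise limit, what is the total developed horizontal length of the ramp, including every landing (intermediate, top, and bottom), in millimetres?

105694 mm

5884 / 900 = 6.54, so 7 ramp runs are needed. That means 6 intermediate landings.
Horizontal run for 5884 mm of rise at 1:16 is 5884 × 16 = 94144 mm.
6 intermediate landings contribute 6 × 1525 = 9150 mm.
Top and bottom landings: 2 × 1200 = 2400 mm.
Total = 94144 + 9150 + 2400 = 105694 mm.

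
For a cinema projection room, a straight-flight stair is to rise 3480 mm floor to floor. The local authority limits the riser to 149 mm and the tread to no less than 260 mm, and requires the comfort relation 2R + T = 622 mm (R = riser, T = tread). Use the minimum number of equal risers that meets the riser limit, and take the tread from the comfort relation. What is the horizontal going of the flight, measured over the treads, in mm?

At most 149 each: 3480/149 = 23.36, giving 24 risers.
Riser R = 3480 / 24 = 145 mm, within the 149 mm limit.
From 2R + T = 622: T = 622 − 290 = 332 mm.
24 risers give 23 treads; going = 23 × 332 = 7636 mm.

7636 mm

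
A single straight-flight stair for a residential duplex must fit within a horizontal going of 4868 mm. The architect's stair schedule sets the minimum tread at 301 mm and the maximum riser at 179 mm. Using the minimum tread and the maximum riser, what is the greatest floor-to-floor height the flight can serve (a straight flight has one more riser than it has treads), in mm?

Treads that fit: ⌊4868 / 301⌋ = 16.
Risers = treads + 1 = 17.
Maximum height = 17 × 179 = 3043 mm.

3043 mm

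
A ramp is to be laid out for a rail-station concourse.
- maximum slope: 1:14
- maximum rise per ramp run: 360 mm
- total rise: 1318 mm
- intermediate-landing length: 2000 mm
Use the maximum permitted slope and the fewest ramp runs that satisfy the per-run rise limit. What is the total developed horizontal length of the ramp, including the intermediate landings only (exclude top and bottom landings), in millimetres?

At most 360 each: 1318/360 = 3.66, giving 4 ramp runs. That means 3 intermediate landings.
Ramp run (horizontal) at 1:14: 1318 × 14 = 18452 mm.
Intermediate landings: 3 × 2000 = 6000 mm.
Developed length = 18452 + 6000 = 24452 mm.

24452 mm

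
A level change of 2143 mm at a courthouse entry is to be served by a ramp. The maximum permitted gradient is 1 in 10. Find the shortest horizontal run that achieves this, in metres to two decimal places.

At 1:10 the run is 10 × 2143 = 21430 mm.
21430 mm = 21.43 m.

21.43 m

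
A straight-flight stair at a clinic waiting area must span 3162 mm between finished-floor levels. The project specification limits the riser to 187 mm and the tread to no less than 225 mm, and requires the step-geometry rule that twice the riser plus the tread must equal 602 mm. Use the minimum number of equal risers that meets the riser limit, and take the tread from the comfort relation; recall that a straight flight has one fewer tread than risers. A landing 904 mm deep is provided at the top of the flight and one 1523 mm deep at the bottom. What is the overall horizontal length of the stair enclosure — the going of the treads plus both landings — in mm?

6107 mm

3162 / 187 = 16.909 → round up to 17 risers.
Riser R = 3162 / 17 = 186 mm, within the 187 mm limit.
T = 602 − 2·186 = 230 mm, which satisfies the 225 mm minimum.
Going = (17 − 1) × 230 = 3680 mm.
Add landings: 3680 + 904 + 1523 = 6107 mm.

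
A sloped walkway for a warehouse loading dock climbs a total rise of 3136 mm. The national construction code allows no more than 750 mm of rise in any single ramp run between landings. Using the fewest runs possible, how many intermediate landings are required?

4 intermediate landings

At most 750 each: 3136/750 = 4.18, giving 5 ramp runs.
5 runs are separated by 4 intermediate landings.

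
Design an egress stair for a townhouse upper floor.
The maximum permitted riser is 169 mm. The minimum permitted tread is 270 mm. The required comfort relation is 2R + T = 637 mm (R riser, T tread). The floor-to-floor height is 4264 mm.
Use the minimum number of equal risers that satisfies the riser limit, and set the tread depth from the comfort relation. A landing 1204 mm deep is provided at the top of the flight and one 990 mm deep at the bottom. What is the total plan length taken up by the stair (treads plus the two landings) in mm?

9919 mm

4264 / 169 = 25.231 → round up to 26 risers.
Riser R = 4264 / 26 = 164 mm, within the 169 mm limit.
From 2R + T = 637: T = 637 − 328 = 309 mm.
26 risers give 25 treads; going = 25 × 309 = 7725 mm.
Enclosure = 7725 + 1204 + 990 = 9919 mm.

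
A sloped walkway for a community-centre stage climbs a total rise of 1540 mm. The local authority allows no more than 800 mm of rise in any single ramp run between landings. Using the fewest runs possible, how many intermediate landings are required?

At most 800 each: 1540/800 = 1.93, giving 2 ramp runs.
2 runs are separated by 1 intermediate landings.

1 intermediate landings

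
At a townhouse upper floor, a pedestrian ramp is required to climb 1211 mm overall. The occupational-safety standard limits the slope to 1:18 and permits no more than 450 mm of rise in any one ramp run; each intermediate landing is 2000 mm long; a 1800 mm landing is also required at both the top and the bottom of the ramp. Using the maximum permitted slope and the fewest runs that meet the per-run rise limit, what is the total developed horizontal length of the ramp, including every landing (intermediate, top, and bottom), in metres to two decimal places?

1211 / 450 = 2.691 → round up to 3 ramp runs. That means 2 intermediate landings.
Ramp run (horizontal) at 1:18: 1211 × 18 = 21798 mm.
Intermediate landings: 2 × 2000 = 4000 mm.
Top and bottom landings: 2 × 1800 = 3600 mm.
Total = 21798 + 4000 + 3600 = 29398 mm.
= 29.40 m.

29.40 m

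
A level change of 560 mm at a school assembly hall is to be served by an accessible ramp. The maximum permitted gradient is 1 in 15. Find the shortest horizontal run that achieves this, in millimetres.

At 1:15 the run is 15 × 560 = 8400 mm.

8400 mm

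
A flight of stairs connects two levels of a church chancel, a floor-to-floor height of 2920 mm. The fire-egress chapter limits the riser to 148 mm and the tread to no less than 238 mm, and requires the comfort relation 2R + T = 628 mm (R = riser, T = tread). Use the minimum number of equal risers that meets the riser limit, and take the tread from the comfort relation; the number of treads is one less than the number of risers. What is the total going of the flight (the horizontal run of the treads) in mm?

6384 mm

At most 148 each: 2920/148 = 19.73, giving 20 risers.
Each riser is 2920/20 = 146 mm (≤ 148 mm).
From 2R + T = 628: T = 628 − 292 = 336 mm.
Going = (20 − 1) × 336 = 6384 mm.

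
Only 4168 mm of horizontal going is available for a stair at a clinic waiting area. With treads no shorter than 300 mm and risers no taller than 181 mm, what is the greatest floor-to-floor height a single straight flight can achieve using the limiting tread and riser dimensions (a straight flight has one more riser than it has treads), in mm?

Treads that fit: ⌊4168 / 300⌋ = 13.
Risers = treads + 1 = 14.
Maximum height = 14 × 181 = 2534 mm.

2534 mm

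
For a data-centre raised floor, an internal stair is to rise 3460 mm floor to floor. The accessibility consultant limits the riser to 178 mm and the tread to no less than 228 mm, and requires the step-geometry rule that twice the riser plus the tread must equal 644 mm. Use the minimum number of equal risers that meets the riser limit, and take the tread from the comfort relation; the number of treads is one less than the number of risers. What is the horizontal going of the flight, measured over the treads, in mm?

⌈3460/178⌉ = 20 risers.
Each riser is 3460/20 = 173 mm (≤ 178 mm).
From 2R + T = 644: T = 644 − 346 = 298 mm.
Going = (20 − 1) × 298 = 5662 mm.

5662 mm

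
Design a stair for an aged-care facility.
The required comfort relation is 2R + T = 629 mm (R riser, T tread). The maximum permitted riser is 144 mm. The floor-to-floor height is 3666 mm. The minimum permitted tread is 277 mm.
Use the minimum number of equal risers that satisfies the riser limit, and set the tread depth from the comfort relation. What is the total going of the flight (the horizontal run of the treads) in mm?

At most 144 each: 3666/144 = 25.46, giving 26 risers.
Each riser is 3666/26 = 141 mm (≤ 144 mm).
Tread T = 629 − 2 × 141 = 347 mm (≥ 277 mm).
Going = (26 − 1) × 347 = 8675 mm.

8675 mm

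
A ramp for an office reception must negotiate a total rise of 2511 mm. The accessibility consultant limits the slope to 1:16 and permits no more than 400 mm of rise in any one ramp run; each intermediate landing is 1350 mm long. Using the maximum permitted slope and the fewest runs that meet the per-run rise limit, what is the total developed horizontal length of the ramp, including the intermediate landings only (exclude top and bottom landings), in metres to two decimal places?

48.28 m

2511 / 400 = 6.28, so 7 ramp runs are needed. That means 6 intermediate landings.
Ramp run (horizontal) at 1:16: 2511 × 16 = 40176 mm.
Intermediate landings: 6 × 1350 = 8100 mm.
Developed length = 40176 + 8100 = 48276 mm.
= 48.28 m.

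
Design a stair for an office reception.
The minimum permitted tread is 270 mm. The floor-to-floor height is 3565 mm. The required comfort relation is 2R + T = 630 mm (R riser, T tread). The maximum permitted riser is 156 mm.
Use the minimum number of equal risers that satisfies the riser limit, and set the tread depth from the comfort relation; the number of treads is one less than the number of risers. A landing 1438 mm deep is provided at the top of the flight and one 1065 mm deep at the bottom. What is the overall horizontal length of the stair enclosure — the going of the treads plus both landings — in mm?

9543 mm

At most 156 each: 3565/156 = 22.85, giving 23 risers.
Riser R = 3565 / 23 = 155 mm, within the 156 mm limit.
Tread T = 630 − 2 × 155 = 320 mm (≥ 270 mm).
Treads = 23 − 1 = 22; going = 22 × 320 = 7040 mm.
Add landings: 7040 + 1438 + 1065 = 9543 mm.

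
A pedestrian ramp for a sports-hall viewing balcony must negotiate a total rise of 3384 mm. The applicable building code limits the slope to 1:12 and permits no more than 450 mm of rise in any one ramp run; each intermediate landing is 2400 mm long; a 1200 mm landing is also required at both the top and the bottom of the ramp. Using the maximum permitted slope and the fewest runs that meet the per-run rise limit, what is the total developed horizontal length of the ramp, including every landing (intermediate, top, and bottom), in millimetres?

⌈3384/450⌉ = 8 ramp runs. That means 7 intermediate landings.
Ramp run (horizontal) at 1:12: 3384 × 12 = 40608 mm.
7 intermediate landings contribute 7 × 2400 = 16800 mm.
Top and bottom landings: 2 × 1200 = 2400 mm.
Total = 40608 + 16800 + 2400 = 59808 mm.

59808 mm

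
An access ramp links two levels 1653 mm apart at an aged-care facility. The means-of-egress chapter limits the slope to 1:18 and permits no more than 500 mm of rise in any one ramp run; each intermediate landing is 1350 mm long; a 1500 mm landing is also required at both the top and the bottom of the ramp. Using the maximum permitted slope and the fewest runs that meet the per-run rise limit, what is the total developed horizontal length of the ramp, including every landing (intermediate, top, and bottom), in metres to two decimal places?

1653 / 500 = 3.31, so 4 ramp runs are needed. That means 3 intermediate landings.
Ramp run (horizontal) at 1:18: 1653 × 18 = 29754 mm.
Intermediate landings: 3 × 1350 = 4050 mm.
Top and bottom landings: 2 × 1500 = 3000 mm.
Total = 29754 + 4050 + 3000 = 36804 mm.
= 36.80 m.

36.80 m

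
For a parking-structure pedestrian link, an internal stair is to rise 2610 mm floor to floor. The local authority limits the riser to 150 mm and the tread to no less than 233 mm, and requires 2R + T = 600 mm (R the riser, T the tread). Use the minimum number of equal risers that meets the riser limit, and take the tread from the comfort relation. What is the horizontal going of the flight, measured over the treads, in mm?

At most 150 each: 2610/150 = 17.40, giving 18 risers.
Riser R = 2610 / 18 = 145 mm, within the 150 mm limit.
T = 600 − 2·145 = 310 mm, which satisfies the 233 mm minimum.
Going = (18 − 1) × 310 = 5270 mm.

5270 mm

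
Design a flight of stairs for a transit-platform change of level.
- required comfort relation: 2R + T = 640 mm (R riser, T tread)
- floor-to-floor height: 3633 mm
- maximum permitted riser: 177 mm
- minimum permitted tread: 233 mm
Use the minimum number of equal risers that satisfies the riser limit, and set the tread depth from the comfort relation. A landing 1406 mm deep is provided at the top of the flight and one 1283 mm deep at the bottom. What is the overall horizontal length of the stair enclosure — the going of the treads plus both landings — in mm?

At most 177 each: 3633/177 = 20.53, giving 21 risers.
Each riser is 3633/21 = 173 mm (≤ 177 mm).
Tread T = 640 − 2 × 173 = 294 mm (≥ 233 mm).
21 risers give 20 treads; going = 20 × 294 = 5880 mm.
Enclosure = 5880 + 1406 + 1283 = 8569 mm.

8569 mm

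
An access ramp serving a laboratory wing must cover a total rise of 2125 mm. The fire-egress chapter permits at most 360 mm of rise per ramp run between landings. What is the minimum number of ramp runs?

6 runs

⌈2125/360⌉ = 6 ramp runs.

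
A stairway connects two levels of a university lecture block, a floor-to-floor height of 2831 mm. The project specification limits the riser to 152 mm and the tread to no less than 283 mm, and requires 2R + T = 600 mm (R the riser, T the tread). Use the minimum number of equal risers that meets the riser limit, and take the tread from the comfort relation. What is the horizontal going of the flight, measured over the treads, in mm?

5436 mm

2831 / 152 = 18.625 → round up to 19 risers.
R = 2831 ÷ 19 = 149 mm.
From 2R + T = 600: T = 600 − 298 = 302 mm.
19 risers give 18 treads; going = 18 × 302 = 5436 mm.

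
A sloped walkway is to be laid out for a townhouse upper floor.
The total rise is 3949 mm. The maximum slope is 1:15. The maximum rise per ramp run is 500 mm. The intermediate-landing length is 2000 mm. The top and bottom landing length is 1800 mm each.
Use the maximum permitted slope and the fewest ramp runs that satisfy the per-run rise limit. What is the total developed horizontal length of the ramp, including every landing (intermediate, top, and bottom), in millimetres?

76835 mm

At most 500 each: 3949/500 = 7.90, giving 8 ramp runs. That means 7 intermediate landings.
Horizontal run for 3949 mm of rise at 1:15 is 3949 × 15 = 59235 mm.
7 intermediate landings contribute 7 × 2000 = 14000 mm.
Top and bottom landings: 2 × 1800 = 3600 mm.
Total = 59235 + 14000 + 3600 = 76835 mm.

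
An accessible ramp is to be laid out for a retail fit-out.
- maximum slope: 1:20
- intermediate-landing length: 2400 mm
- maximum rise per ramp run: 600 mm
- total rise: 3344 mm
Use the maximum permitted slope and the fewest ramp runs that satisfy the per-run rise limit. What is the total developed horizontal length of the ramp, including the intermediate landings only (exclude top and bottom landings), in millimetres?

78880 mm

⌈3344/600⌉ = 6 ramp runs. That means 5 intermediate landings.
Ramp run (horizontal) at 1:20: 3344 × 20 = 66880 mm.
Intermediate landings: 5 × 2400 = 12000 mm.
Total developed length = 66880 + 12000 = 78880 mm.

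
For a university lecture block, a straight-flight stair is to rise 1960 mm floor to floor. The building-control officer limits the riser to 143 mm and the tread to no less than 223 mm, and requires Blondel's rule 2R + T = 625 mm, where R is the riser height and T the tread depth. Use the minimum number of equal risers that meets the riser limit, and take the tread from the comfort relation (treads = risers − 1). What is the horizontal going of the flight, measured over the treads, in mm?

1960 / 143 = 13.71, so 14 risers are needed.
Riser R = 1960 / 14 = 140 mm, within the 143 mm limit.
T = 625 − 2·140 = 345 mm, which satisfies the 223 mm minimum.
14 risers give 13 treads; going = 13 × 345 = 4485 mm.

4485 mm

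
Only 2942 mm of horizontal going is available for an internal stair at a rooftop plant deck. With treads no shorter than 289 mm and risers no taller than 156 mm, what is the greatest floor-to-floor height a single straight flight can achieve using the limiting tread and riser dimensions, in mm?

1716 mm

Treads that fit: ⌊2942 / 289⌋ = 10.
Risers = treads + 1 = 11.
Maximum height = 11 × 156 = 1716 mm.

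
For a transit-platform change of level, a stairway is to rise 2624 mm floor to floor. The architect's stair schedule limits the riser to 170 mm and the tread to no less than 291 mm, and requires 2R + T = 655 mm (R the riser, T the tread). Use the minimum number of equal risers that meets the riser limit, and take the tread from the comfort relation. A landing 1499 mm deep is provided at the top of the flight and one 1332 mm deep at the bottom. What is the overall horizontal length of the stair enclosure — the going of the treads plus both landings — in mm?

7736 mm

At most 170 each: 2624/170 = 15.44, giving 16 risers.
Riser R = 2624 / 16 = 164 mm, within the 170 mm limit.
From 2R + T = 655: T = 655 − 328 = 327 mm.
16 risers give 15 treads; going = 15 × 327 = 4905 mm.
Add landings: 4905 + 1499 + 1332 = 7736 mm.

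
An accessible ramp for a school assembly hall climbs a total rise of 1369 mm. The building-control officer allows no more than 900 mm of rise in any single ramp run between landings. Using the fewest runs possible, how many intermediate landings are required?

1369 / 900 = 1.52, so 2 ramp runs are needed.
2 runs are separated by 1 intermediate landings.

1 intermediate landings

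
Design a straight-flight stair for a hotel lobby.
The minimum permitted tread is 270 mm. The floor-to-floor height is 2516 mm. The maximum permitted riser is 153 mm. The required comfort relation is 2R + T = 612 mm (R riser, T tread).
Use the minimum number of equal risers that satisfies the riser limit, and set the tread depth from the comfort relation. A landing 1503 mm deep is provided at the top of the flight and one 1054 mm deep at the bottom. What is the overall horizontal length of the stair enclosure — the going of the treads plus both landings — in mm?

At most 153 each: 2516/153 = 16.44, giving 17 risers.
Riser R = 2516 / 17 = 148 mm, within the 153 mm limit.
From 2R + T = 612: T = 612 − 296 = 316 mm.
Going = (17 − 1) × 316 = 5056 mm.
Add landings: 5056 + 1503 + 1054 = 7613 mm.

7613 mm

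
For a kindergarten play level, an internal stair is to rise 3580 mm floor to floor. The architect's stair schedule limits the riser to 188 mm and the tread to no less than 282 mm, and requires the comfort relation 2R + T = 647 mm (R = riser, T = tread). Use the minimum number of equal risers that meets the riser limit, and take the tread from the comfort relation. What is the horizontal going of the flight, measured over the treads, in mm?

3580 / 188 = 19.043 → round up to 20 risers.
Riser R = 3580 / 20 = 179 mm, within the 188 mm limit.
From 2R + T = 647: T = 647 − 358 = 289 mm.
Going = (20 − 1) × 289 = 5491 mm.

5491 mm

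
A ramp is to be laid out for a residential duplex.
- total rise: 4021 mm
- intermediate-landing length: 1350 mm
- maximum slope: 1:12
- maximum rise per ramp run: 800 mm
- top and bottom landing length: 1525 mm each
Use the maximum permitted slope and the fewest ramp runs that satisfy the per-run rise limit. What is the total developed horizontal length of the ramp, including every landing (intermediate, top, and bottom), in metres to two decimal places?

58.05 m

4021 / 800 = 5.026 → round up to 6 ramp runs. That means 5 intermediate landings.
Horizontal run for 4021 mm of rise at 1:12 is 4021 × 12 = 48252 mm.
5 intermediate landings contribute 5 × 1350 = 6750 mm.
Top and bottom landings: 2 × 1525 = 3050 mm.
Total = 48252 + 6750 + 3050 = 58052 mm.
= 58.05 m.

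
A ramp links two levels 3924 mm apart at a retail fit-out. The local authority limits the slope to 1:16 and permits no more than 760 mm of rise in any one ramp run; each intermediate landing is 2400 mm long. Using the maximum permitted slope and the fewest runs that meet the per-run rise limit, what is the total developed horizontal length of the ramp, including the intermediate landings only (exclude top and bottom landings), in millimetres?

At most 760 each: 3924/760 = 5.16, giving 6 ramp runs. That means 5 intermediate landings.
Ramp run (horizontal) at 1:16: 3924 × 16 = 62784 mm.
5 intermediate landings contribute 5 × 2400 = 12000 mm.
Developed length = 62784 + 12000 = 74784 mm.

74784 mm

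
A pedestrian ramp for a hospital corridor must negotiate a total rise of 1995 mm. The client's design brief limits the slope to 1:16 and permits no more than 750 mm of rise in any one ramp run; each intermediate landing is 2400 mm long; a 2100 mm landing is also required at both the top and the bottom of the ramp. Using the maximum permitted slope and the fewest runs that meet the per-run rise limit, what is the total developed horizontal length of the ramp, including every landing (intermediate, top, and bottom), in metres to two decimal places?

40.92 m

1995 / 750 = 2.660 → round up to 3 ramp runs. That means 2 intermediate landings.
Ramp run (horizontal) at 1:16: 1995 × 16 = 31920 mm.
2 intermediate landings contribute 2 × 2400 = 4800 mm.
Top and bottom landings: 2 × 2100 = 4200 mm.
Total = 31920 + 4800 + 4200 = 40920 mm.
= 40.92 m.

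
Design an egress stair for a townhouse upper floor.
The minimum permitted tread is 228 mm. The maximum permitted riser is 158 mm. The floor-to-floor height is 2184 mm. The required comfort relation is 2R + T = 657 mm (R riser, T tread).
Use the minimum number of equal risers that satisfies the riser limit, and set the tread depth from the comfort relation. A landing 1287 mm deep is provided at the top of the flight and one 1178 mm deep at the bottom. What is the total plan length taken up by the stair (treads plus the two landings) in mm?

2184 / 158 = 13.823 → round up to 14 risers.
Riser R = 2184 / 14 = 156 mm, within the 158 mm limit.
Tread T = 657 − 2 × 156 = 345 mm (≥ 228 mm).
Treads = 14 − 1 = 13; going = 13 × 345 = 4485 mm.
Add landings: 4485 + 1287 + 1178 = 6950 mm.

6950 mm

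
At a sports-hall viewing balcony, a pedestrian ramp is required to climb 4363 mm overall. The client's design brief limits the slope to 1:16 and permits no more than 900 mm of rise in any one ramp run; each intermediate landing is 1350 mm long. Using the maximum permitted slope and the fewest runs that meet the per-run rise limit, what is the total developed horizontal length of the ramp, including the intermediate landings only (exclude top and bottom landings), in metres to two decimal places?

75.21 m

⌈4363/900⌉ = 5 ramp runs. That means 4 intermediate landings.
Ramp run (horizontal) at 1:16: 4363 × 16 = 69808 mm.
Intermediate landings: 4 × 1350 = 5400 mm.
Total developed length = 69808 + 5400 = 75208 mm.
= 75.21 m.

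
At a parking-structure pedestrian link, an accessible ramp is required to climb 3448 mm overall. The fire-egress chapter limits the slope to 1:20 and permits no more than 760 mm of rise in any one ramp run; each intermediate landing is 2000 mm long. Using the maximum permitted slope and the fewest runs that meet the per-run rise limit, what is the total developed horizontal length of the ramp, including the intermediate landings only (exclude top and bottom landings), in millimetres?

76960 mm

⌈3448/760⌉ = 5 ramp runs. That means 4 intermediate landings.
Ramp run (horizontal) at 1:20: 3448 × 20 = 68960 mm.
Intermediate landings: 4 × 2000 = 8000 mm.
Developed length = 68960 + 8000 = 76960 mm.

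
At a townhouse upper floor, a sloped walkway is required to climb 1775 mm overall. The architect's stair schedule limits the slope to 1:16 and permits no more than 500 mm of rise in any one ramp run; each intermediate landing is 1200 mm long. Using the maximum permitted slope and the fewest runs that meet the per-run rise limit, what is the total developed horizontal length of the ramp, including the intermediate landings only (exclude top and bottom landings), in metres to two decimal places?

32.00 m

1775 / 500 = 3.550 → round up to 4 ramp runs. That means 3 intermediate landings.
Horizontal run for 1775 mm of rise at 1:16 is 1775 × 16 = 28400 mm.
Intermediate landings: 3 × 1200 = 3600 mm.
Total developed length = 28400 + 3600 = 32000 mm.
= 32.00 m.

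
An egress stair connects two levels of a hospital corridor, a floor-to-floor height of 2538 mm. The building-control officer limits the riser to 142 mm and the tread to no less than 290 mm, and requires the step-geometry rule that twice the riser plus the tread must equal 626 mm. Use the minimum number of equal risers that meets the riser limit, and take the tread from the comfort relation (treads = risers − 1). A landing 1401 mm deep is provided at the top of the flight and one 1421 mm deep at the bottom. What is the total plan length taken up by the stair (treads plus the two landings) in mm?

⌈2538/142⌉ = 18 risers.
R = 2538 ÷ 18 = 141 mm.
T = 626 − 2·141 = 344 mm, which satisfies the 290 mm minimum.
Treads = 18 − 1 = 17; going = 17 × 344 = 5848 mm.
Enclosure = 5848 + 1401 + 1421 = 8670 mm.

8670 mm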